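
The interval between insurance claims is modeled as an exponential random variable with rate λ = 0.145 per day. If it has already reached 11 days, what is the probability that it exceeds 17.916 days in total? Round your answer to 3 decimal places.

The exponential is memoryless, so the remaining time is again Exp(λ): the condition X > 11 is irrelevant.
P(X > 6.916) = e^(−1.0028) ≈ 0.367.

0.367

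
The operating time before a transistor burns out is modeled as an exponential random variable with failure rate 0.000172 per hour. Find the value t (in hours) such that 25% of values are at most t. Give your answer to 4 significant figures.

Set 1 − e^(−λt) = 0.25, so t = −ln(0.75)/λ = 0.28768/0.000172 ≈ 1672.57 hours.

1673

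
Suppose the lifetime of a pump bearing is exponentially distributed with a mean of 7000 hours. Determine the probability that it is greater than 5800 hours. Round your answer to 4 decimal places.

0.4367

The rate is λ = 1/7000 = 0.000142857 per hour.
P(X > 5800) = e^(−λ·5800) = e^(−0.82857) ≈ 0.4367.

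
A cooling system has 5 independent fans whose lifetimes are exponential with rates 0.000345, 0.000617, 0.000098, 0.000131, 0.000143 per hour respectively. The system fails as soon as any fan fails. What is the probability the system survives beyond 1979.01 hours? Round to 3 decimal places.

0.071

The time to first failure is exponential with rate Σλ = 0.000345 + 0.000617 + 0.000098 + 0.000131 + 0.000143 = 0.001334.
P(min > 1979.01) = e^(−0.001334·1979.01) = e^(−2.64) ≈ 0.071.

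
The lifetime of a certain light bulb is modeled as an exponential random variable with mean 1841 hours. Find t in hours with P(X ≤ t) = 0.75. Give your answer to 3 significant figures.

The rate is λ = 1/1841 = 0.000543183 per hour.
Set 1 − e^(−λt) = 0.75, so t = −ln(0.25)/λ = 1.3863/0.000543183 ≈ 2552.17 hours.

2550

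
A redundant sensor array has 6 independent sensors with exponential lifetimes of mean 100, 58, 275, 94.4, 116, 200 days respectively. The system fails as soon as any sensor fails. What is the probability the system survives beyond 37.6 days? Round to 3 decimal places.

0.126

The first failure time is exponential with rate Σλ_i = 1/100 + 1/58 + 1/275 + 1/94.4 + 1/116 + 1/200 = 0.0550917 per day.
P(min > 37.6) = e^(−0.0550917·37.6) = e^(−2.0714) ≈ 0.126.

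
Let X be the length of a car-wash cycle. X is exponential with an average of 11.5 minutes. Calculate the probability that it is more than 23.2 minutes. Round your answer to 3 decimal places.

The rate is λ = 1/11.5 = 0.0869565 per minute.
P(X > 23.2) = e^(−λ·23.2) = e^(−2.0174) ≈ 0.133.

0.133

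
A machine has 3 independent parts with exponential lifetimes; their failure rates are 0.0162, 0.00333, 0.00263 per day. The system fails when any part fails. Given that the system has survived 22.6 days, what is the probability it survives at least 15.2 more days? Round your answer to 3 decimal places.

0.714

Time to first failure ~ Exp(Σλ) with Σλ = 0.02216.
By memorylessness, P(T > 22.6+15.2 | T > 22.6) = P(T > 15.2) = e^(−0.02216·15.2) ≈ 0.714.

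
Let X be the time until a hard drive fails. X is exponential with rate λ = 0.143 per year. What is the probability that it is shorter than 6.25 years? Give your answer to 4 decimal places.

0.5909

P(X ≤ 6.25) = 1 − e^(−λ·6.25) = 1 − e^(−0.89375) ≈ 0.5909.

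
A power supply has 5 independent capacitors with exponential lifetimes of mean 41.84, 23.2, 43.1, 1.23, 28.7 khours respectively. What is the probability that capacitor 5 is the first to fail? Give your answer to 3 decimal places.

Rates: λ_i = 1/mean_i → 0.0239006, 0.0431034, 0.0232019, 0.813008, 0.0348432; Σλ = 0.938057.
P(capacitor 5 first) = λ_5/Σλ = 0.0348432/0.938057 ≈ 0.037.

0.037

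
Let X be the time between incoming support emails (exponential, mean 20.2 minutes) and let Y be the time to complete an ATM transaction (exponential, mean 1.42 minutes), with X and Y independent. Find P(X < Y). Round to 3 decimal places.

λ_1 = 1/20.2 = 0.049505, λ_2 = 1/1.42 = 0.704225.
For independent exponentials, P(X < Y) = λ_1/(λ_1+λ_2) = 0.049505/0.75373 ≈ 0.066.

0.066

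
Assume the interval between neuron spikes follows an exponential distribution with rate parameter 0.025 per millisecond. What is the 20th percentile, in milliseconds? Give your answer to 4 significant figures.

Set 1 − e^(−λt) = 0.2, so t = −ln(0.8)/λ = 0.22314/0.025 ≈ 8.92574 milliseconds.

8.926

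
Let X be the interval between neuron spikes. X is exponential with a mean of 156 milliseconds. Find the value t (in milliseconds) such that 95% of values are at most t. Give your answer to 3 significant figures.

The rate is λ = 1/156 = 0.00641026 per millisecond.
Set 1 − e^(−λt) = 0.95, so t = −ln(0.05)/λ = 2.9957/0.00641026 ≈ 467.334 milliseconds.

467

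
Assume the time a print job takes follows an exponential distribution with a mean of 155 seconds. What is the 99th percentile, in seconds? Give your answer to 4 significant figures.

The rate is λ = 1/155 = 0.00645161 per second.
Set 1 − e^(−λt) = 0.99, so t = −ln(0.01)/λ = 4.6052/0.00645161 ≈ 713.801 seconds.

713.8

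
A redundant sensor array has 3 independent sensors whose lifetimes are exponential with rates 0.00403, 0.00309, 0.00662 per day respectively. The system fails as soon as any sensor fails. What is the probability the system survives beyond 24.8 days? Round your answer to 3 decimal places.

The time to first failure is exponential with rate Σλ = 0.00403 + 0.00309 + 0.00662 = 0.01374.
P(min > 24.8) = e^(−0.01374·24.8) = e^(−0.34075) ≈ 0.711.

0.711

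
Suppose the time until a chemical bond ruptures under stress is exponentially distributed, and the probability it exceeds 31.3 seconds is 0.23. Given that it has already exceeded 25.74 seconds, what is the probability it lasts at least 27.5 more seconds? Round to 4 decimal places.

From e^(−λ·31.3) = 0.23, λ = −ln(0.23)/31.3 = 0.0469545.
Memoryless: P(X > 25.74+27.5 | X > 25.74) = P(X > 27.5) = e^(−0.0469545·27.5) ≈ 0.2749.

0.2749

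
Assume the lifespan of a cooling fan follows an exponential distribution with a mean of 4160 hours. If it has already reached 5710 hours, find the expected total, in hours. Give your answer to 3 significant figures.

9870

The rate is λ = 1/4160 = 0.000240385 per hour.
By memorylessness, E[X | X > 5710] = 5710 + 1/λ = 5710 + 4160 = 9870 hours.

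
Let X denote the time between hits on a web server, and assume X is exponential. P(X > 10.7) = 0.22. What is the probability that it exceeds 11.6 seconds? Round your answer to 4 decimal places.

e^(−λ·10.7) = 0.22 ⇒ λ = −ln(0.22)/10.7 = 0.141507.
P(X > 11.6) = e^(−0.141507·11.6) = e^(−1.6415) ≈ 0.1937.

0.1937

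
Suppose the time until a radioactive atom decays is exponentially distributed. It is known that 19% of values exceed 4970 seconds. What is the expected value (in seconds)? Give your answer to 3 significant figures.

2990

e^(−λ·4970) = 0.19 ⇒ λ = −ln(0.19)/4970 = 0.000334151.
Mean = 1/λ = 2992.66 seconds.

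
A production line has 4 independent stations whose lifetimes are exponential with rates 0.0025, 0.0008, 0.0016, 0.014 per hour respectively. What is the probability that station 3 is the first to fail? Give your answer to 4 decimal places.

0.0847

The time to first failure is exponential with rate Σλ = 0.0025 + 0.0008 + 0.0016 + 0.014 = 0.0189.
P(station 3 first) = λ_3/Σλ = 0.0016/0.0189 ≈ 0.0847.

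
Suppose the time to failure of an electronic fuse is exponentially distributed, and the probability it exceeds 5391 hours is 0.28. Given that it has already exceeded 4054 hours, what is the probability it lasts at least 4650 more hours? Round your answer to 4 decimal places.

0.3335

From e^(−λ·5391) = 0.28, λ = −ln(0.28)/5391 = 0.000236128.
Memoryless: P(X > 4054+4650 | X > 4054) = P(X > 4650) = e^(−0.000236128·4650) ≈ 0.3335.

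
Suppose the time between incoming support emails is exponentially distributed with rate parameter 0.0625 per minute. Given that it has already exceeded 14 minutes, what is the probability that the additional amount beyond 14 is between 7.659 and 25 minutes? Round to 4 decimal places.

Memoryless: the residual past 14 is again Exp(λ).
P(7.659 < residual < 25) = e^(−λ·7.659) − e^(−λ·25) = 0.61960 − 0.20961 ≈ 0.4100.

0.4100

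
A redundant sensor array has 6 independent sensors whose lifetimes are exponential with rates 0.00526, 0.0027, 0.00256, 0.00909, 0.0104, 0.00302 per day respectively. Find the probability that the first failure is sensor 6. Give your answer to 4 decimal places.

The time to first failure is exponential with rate Σλ = 0.00526 + 0.0027 + 0.00256 + 0.00909 + 0.0104 + 0.00302 = 0.03303.
P(sensor 6 first) = λ_6/Σλ = 0.00302/0.03303 ≈ 0.0914.

0.0914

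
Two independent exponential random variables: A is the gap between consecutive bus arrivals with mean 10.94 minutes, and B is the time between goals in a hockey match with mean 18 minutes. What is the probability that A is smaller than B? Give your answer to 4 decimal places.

0.6220

λ_1 = 1/10.94 = 0.0914077, λ_2 = 1/18 = 0.0555556.
For independent exponentials, P(A < B) = λ_1/(λ_1+λ_2) = 0.0914077/0.146963 ≈ 0.6220.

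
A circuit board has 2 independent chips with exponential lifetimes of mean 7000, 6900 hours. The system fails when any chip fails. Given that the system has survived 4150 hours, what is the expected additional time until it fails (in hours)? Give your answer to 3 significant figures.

First-failure rate Σλ = 1/7000 + 1/6900 = 0.000287785.
By memorylessness the expected residual is 1/Σλ = 3474.82 hours, regardless of the 4150 already elapsed.

3470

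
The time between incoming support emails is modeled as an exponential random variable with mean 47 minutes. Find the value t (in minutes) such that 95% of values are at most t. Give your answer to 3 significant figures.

141

The rate is λ = 1/47 = 0.0212766 per minute.
Set 1 − e^(−λt) = 0.95, so t = −ln(0.05)/λ = 2.9957/0.0212766 ≈ 140.799 minutes.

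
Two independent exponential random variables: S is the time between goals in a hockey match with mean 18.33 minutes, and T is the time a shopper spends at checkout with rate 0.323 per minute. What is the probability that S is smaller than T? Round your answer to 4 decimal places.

0.1445

λ_1 = 1/18.33 = 0.0545554, λ_2 = 0.323.
For independent exponentials, P(S < T) = λ_1/(λ_1+λ_2) = 0.0545554/0.377555 ≈ 0.1445.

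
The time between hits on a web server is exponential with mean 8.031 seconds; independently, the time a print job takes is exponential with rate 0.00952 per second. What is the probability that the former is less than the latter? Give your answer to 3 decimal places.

0.929

λ_1 = 1/8.031 = 0.124517, λ_2 = 0.00952.
For independent exponentials, P(the former < the latter) = λ_1/(λ_1+λ_2) = 0.124517/0.134037 ≈ 0.929.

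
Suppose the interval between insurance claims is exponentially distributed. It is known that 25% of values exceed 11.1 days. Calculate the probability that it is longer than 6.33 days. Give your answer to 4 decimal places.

0.4536

e^(−λ·11.1) = 0.25 ⇒ λ = −ln(0.25)/11.1 = 0.124891.
P(X > 6.33) = e^(−0.124891·6.33) = e^(−0.79056) ≈ 0.4536.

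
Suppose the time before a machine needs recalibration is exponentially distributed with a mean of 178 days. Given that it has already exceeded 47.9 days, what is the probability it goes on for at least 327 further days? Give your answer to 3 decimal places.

0.159

The rate is λ = 1/178 = 0.00561798 per day.
P(X > s+t | X > s) = e^(−λ(s+t))/e^(−λs) = e^(−λt), independent of s = 47.9.
P(X > 327) = e^(−1.8371) ≈ 0.159.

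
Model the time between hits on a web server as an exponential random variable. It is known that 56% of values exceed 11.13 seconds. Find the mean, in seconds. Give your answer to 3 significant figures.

19.2

e^(−λ·11.13) = 0.56 ⇒ λ = −ln(0.56)/11.13 = 0.0520951.
Mean = 1/λ = 19.1957 seconds.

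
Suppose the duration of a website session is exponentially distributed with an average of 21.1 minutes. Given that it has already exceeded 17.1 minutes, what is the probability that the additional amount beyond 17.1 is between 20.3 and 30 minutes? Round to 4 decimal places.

0.1408

The rate is λ = 1/21.1 = 0.0473934 per minute.
Memoryless: the residual past 17.1 is again Exp(λ).
P(20.3 < residual < 30) = e^(−λ·20.3) − e^(−λ·30) = 0.38210 − 0.24128 ≈ 0.1408.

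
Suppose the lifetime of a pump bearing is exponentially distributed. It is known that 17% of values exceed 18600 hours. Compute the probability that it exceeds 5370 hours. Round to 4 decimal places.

0.5995

e^(−λ·18600) = 0.17 ⇒ λ = −ln(0.17)/18600 = 0.0000952665.
P(X > 5370) = e^(−0.0000952665·5370) = e^(−0.51158) ≈ 0.5995.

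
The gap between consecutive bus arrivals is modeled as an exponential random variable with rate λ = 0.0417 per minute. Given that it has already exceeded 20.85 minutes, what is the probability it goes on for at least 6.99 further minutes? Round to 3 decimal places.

0.747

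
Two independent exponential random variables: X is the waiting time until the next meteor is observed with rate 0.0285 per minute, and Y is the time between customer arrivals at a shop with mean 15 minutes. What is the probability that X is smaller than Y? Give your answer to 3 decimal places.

0.299

λ_1 = 0.0285, λ_2 = 1/15 = 0.0666667.
For independent exponentials, P(X < Y) = λ_1/(λ_1+λ_2) = 0.0285/0.0951667 ≈ 0.299.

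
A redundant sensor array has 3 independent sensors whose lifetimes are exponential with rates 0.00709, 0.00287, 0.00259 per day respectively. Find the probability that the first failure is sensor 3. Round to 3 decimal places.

The time to first failure is exponential with rate Σλ = 0.00709 + 0.00287 + 0.00259 = 0.01255.
P(sensor 3 first) = λ_3/Σλ = 0.00259/0.01255 ≈ 0.206.

0.206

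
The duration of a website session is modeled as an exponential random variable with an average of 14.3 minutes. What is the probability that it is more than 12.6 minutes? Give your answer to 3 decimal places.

0.414

The rate is λ = 1/14.3 = 0.0699301 per minute.
P(X > 12.6) = e^(−λ·12.6) = e^(−0.88112) ≈ 0.414.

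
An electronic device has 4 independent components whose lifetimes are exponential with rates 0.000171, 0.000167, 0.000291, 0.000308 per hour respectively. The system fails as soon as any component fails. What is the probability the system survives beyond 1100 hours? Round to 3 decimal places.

0.357

The time to first failure is exponential with rate Σλ = 0.000171 + 0.000167 + 0.000291 + 0.000308 = 0.000937.
P(min > 1100) = e^(−0.000937·1100) = e^(−1.0307) ≈ 0.357.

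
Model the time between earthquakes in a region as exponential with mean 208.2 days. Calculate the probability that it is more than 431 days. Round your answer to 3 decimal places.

The rate is λ = 1/208.2 = 0.00480307 per day.
P(X > 431) = e^(−λ·431) = e^(−2.0701) ≈ 0.126.

0.126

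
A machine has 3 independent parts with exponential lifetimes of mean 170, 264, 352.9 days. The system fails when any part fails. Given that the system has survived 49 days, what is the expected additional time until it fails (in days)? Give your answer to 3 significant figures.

80.0

First-failure rate Σλ = 1/170 + 1/264 + 1/352.9 = 0.0125039.
By memorylessness the expected residual is 1/Σλ = 79.9751 days, regardless of the 49 already elapsed.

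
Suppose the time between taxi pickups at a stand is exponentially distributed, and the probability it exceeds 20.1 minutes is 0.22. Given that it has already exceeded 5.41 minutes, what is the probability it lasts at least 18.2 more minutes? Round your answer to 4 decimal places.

0.2539

From e^(−λ·20.1) = 0.22, λ = −ln(0.22)/20.1 = 0.0753297.
Memoryless: P(X > 5.41+18.2 | X > 5.41) = P(X > 18.2) = e^(−0.0753297·18.2) ≈ 0.2539.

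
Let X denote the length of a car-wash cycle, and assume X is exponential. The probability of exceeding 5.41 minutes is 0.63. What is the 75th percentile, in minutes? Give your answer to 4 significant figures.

e^(−λ·5.41) = 0.63 ⇒ λ = −ln(0.63)/5.41 = 0.085404.
75th percentile: 1 − e^(−λt) = 0.75, t = −ln(0.25)/λ = 16.2322 minutes.

16.23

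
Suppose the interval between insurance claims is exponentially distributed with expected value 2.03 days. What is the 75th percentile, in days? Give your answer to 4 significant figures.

2.814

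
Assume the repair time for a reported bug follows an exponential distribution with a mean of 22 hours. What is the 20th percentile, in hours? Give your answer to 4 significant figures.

The rate is λ = 1/22 = 0.0454545 per hour.
Set 1 − e^(−λt) = 0.2, so t = −ln(0.8)/λ = 0.22314/0.0454545 ≈ 4.90916 hours.

4.909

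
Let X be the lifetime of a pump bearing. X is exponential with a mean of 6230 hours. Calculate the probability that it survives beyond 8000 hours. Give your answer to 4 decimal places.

The rate is λ = 1/6230 = 0.000160514 per hour.
P(X > 8000) = e^(−λ·8000) = e^(−1.2841) ≈ 0.2769.

0.2769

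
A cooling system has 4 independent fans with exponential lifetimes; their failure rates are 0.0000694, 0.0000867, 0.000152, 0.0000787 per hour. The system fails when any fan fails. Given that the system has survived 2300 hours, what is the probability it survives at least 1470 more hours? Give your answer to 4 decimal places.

Time to first failure ~ Exp(Σλ) with Σλ = 0.0003868.
By memorylessness, P(T > 2300+1470 | T > 2300) = P(T > 1470) = e^(−0.0003868·1470) ≈ 0.5663.

0.5663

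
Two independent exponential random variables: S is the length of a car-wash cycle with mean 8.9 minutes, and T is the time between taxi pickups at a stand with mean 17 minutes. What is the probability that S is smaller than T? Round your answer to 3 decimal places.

0.656

λ_1 = 1/8.9 = 0.11236, λ_2 = 1/17 = 0.0588235.
For independent exponentials, P(S < T) = λ_1/(λ_1+λ_2) = 0.11236/0.171183 ≈ 0.656.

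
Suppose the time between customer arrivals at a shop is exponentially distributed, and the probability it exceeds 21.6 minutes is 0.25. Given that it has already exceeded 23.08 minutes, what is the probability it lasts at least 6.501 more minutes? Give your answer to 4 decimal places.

0.6589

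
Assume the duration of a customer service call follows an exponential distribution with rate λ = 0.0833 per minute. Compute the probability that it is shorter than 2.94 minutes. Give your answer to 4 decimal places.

P(X ≤ 2.94) = 1 − e^(−λ·2.94) = 1 − e^(−0.2449) ≈ 0.2172.

0.2172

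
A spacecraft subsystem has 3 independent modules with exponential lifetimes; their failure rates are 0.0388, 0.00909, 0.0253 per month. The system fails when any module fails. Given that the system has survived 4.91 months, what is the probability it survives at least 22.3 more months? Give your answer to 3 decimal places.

Time to first failure ~ Exp(Σλ) with Σλ = 0.07319.
By memorylessness, P(T > 4.91+22.3 | T > 4.91) = P(T > 22.3) = e^(−0.07319·22.3) ≈ 0.196.

0.196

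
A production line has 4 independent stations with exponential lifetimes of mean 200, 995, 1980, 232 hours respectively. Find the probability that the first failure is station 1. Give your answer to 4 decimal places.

0.4621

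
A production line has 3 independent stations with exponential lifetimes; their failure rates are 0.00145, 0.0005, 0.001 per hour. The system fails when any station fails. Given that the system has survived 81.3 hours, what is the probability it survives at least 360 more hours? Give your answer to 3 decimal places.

Time to first failure ~ Exp(Σλ) with Σλ = 0.00295.
By memorylessness, P(T > 81.3+360 | T > 81.3) = P(T > 360) = e^(−0.00295·360) ≈ 0.346.

0.346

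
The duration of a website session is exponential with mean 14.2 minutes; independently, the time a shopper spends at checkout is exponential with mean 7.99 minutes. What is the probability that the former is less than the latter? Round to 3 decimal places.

0.360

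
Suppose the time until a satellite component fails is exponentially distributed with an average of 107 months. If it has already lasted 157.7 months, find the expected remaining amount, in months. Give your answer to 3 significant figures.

The rate is λ = 1/107 = 0.00934579 per month.
By memorylessness, the remaining amount past any threshold is again Exp(λ) with mean 1/λ = 107 months.

107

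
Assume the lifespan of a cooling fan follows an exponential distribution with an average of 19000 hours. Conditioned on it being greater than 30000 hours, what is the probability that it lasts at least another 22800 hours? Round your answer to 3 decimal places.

0.301

The rate is λ = 1/19000 = 0.0000526316 per hour.
By the memoryless property, P(X > 30000+22800 | X > 30000) = P(X > 22800).
P(X > 22800) = e^(−1.2) ≈ 0.301.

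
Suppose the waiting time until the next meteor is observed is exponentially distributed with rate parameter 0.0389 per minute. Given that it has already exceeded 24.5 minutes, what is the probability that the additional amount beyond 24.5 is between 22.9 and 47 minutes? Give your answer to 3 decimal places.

Memoryless: the residual past 24.5 is again Exp(λ).
P(22.9 < residual < 47) = e^(−λ·22.9) − e^(−λ·47) = 0.41032 − 0.16069 ≈ 0.250.

0.250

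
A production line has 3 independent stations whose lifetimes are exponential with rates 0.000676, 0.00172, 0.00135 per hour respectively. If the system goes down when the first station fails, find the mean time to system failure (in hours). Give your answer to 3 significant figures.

The time to first failure is exponential with rate Σλ = 0.000676 + 0.00172 + 0.00135 = 0.003746.
E[min] = 1/Σλ = 1/0.003746 = 266.951 hours.

267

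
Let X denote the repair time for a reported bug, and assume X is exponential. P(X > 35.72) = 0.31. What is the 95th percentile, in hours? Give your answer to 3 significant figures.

91.4

e^(−λ·35.72) = 0.31 ⇒ λ = −ln(0.31)/35.72 = 0.0327879.
95th percentile: 1 − e^(−λt) = 0.95, t = −ln(0.05)/λ = 91.3671 hours.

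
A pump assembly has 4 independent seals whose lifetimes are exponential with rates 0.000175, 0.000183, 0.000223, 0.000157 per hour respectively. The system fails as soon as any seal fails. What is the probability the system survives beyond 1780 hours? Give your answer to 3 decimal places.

0.269

The time to first failure is exponential with rate Σλ = 0.000175 + 0.000183 + 0.000223 + 0.000157 = 0.000738.
P(min > 1780) = e^(−0.000738·1780) = e^(−1.3136) ≈ 0.269.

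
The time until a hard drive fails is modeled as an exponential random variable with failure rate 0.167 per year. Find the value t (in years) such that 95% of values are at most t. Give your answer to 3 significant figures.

Set 1 − e^(−λt) = 0.95, so t = −ln(0.05)/λ = 2.9957/0.167 ≈ 17.9385 years.

17.9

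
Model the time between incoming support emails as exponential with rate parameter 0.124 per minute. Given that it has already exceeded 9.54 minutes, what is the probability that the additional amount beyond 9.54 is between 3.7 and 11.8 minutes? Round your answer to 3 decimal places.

Memoryless: the residual past 9.54 is again Exp(λ).
P(3.7 < residual < 11.8) = e^(−λ·3.7) − e^(−λ·11.8) = 0.63204 − 0.23149 ≈ 0.401.

0.401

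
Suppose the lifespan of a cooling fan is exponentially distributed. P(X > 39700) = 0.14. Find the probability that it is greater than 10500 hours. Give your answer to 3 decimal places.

0.595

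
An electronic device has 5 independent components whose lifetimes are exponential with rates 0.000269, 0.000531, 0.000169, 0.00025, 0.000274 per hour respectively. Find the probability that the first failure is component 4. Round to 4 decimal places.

0.1674

The time to first failure is exponential with rate Σλ = 0.000269 + 0.000531 + 0.000169 + 0.00025 + 0.000274 = 0.001493.
P(component 4 first) = λ_4/Σλ = 0.00025/0.001493 ≈ 0.1674.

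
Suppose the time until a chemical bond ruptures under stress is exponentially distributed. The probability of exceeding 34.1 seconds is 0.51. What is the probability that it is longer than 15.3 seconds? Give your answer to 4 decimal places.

e^(−λ·34.1) = 0.51 ⇒ λ = −ln(0.51)/34.1 = 0.0197462.
P(X > 15.3) = e^(−0.0197462·15.3) = e^(−0.30212) ≈ 0.7393.

0.7393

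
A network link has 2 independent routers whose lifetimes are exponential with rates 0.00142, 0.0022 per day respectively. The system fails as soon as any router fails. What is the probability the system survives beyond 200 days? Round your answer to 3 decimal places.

0.485

The time to first failure is exponential with rate Σλ = 0.00142 + 0.0022 = 0.00362.
P(min > 200) = e^(−0.00362·200) = e^(−0.724) ≈ 0.485.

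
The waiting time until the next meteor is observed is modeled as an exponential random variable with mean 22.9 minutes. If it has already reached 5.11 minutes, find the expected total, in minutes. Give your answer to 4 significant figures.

28.01

The rate is λ = 1/22.9 = 0.0436681 per minute.
By memorylessness, E[X | X > 5.11] = 5.11 + 1/λ = 5.11 + 22.9 = 28.01 minutes.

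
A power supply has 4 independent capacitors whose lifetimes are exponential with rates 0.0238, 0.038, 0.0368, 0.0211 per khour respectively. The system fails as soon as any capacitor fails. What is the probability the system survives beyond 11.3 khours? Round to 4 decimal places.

The time to first failure is exponential with rate Σλ = 0.0238 + 0.038 + 0.0368 + 0.0211 = 0.1197.
P(min > 11.3) = e^(−0.1197·11.3) = e^(−1.3526) ≈ 0.2586.

0.2586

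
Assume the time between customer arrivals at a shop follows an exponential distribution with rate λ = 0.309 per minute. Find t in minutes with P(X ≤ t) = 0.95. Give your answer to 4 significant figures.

Set 1 − e^(−λt) = 0.95, so t = −ln(0.05)/λ = 2.9957/0.309 ≈ 9.69493 minutes.

9.695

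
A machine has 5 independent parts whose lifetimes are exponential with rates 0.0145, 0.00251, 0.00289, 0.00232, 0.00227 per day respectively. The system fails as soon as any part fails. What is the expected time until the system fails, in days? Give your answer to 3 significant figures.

40.8

The time to first failure is exponential with rate Σλ = 0.0145 + 0.00251 + 0.00289 + 0.00232 + 0.00227 = 0.02449.
E[min] = 1/Σλ = 1/0.02449 = 40.833 days.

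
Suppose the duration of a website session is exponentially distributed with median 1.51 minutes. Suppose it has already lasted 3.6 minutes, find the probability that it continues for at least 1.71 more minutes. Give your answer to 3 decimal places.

0.456

For an exponential, median = ln(2)/λ, so λ = ln 2 / 1.51 = 0.459038 per minute.
By the memoryless property, P(X > 3.6+1.71 | X > 3.6) = P(X > 1.71).
P(X > 1.71) = e^(−0.78495) ≈ 0.456.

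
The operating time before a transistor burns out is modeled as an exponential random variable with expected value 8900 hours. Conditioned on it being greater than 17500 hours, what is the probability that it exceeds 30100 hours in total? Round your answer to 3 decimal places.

0.243

The rate is λ = 1/8900 = 0.00011236 per hour.
The exponential is memoryless, so the remaining time is again Exp(λ): the condition X > 17500 is irrelevant.
P(X > 12600) = e^(−1.4157) ≈ 0.243.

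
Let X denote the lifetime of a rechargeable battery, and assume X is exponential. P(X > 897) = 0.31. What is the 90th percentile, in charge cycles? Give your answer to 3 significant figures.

1760

e^(−λ·897) = 0.31 ⇒ λ = −ln(0.31)/897 = 0.00130567.
90th percentile: 1 − e^(−λt) = 0.9, t = −ln(0.1)/λ = 1763.53 charge cycles.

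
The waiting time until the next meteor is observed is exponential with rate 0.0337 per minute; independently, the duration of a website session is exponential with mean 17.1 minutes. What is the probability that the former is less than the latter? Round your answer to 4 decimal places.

λ_1 = 0.0337, λ_2 = 1/17.1 = 0.0584795.
For independent exponentials, P(the former < the latter) = λ_1/(λ_1+λ_2) = 0.0337/0.0921795 ≈ 0.3656.

0.3656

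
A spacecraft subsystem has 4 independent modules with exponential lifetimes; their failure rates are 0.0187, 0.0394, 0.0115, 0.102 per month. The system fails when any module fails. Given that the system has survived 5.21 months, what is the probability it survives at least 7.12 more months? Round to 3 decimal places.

0.295

Time to first failure ~ Exp(Σλ) with Σλ = 0.1716.
By memorylessness, P(T > 5.21+7.12 | T > 5.21) = P(T > 7.12) = e^(−0.1716·7.12) ≈ 0.295.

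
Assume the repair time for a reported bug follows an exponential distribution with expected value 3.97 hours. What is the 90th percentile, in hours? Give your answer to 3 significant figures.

9.14

The rate is λ = 1/3.97 = 0.251889 per hour.
Set 1 − e^(−λt) = 0.9, so t = −ln(0.1)/λ = 2.3026/0.251889 ≈ 9.14126 hours.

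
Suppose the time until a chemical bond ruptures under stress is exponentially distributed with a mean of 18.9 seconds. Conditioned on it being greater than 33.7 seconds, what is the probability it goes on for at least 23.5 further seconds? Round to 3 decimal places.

0.288

The rate is λ = 1/18.9 = 0.0529101 per second.
By the memoryless property, P(X > 33.7+23.5 | X > 33.7) = P(X > 23.5).
P(X > 23.5) = e^(−1.2434) ≈ 0.288.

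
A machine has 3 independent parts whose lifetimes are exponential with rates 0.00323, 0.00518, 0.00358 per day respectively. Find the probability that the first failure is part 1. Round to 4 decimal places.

The time to first failure is exponential with rate Σλ = 0.00323 + 0.00518 + 0.00358 = 0.01199.
P(part 1 first) = λ_1/Σλ = 0.00323/0.01199 ≈ 0.2694.

0.2694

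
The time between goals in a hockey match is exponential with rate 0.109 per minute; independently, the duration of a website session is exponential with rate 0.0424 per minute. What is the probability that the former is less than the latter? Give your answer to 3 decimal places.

λ_1 = 0.109, λ_2 = 0.0424.
For independent exponentials, P(the former < the latter) = λ_1/(λ_1+λ_2) = 0.109/0.1514 ≈ 0.720.

0.720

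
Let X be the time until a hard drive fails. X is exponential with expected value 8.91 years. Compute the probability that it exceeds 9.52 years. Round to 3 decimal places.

The rate is λ = 1/8.91 = 0.112233 per year.
P(X > 9.52) = e^(−λ·9.52) = e^(−1.0685) ≈ 0.344.

0.344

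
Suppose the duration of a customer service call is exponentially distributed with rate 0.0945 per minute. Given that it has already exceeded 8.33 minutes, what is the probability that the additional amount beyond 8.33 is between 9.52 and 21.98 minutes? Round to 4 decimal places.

Memoryless: the residual past 8.33 is again Exp(λ).
P(9.52 < residual < 21.98) = e^(−λ·9.52) − e^(−λ·21.98) = 0.40672 − 0.12529 ≈ 0.2814.

0.2814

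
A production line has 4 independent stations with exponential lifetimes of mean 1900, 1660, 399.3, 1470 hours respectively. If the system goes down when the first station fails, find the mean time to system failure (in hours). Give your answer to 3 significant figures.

The first failure time is exponential with rate Σλ_i = 1/1900 + 1/1660 + 1/399.3 + 1/1470 = 0.00431338 per hour.
E[min] = 1/Σλ = 1/0.00431338 = 231.837 hours.

232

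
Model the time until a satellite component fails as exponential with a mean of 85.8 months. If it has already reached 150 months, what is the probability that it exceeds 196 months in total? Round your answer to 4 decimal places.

0.5850

The rate is λ = 1/85.8 = 0.011655 per month.
By the memoryless property, P(X > 150+46 | X > 150) = P(X > 46).
P(X > 46) = e^(−0.53613) ≈ 0.5850.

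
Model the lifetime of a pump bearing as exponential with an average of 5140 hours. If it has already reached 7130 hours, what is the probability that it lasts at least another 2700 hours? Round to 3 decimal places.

The rate is λ = 1/5140 = 0.000194553 per hour.
P(X > s+t | X > s) = e^(−λ(s+t))/e^(−λs) = e^(−λt), independent of s = 7130.
P(X > 2700) = e^(−0.52529) ≈ 0.591.

0.591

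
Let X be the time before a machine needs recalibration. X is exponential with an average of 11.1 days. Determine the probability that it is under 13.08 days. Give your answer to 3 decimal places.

The rate is λ = 1/11.1 = 0.0900901 per day.
P(X ≤ 13.08) = 1 − e^(−λ·13.08) = 1 − e^(−1.1784) ≈ 0.692.

0.692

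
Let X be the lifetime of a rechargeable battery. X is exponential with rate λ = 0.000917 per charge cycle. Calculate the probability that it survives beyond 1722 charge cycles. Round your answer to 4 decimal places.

P(X > 1722) = e^(−λ·1722) = e^(−1.5791) ≈ 0.2062.

0.2062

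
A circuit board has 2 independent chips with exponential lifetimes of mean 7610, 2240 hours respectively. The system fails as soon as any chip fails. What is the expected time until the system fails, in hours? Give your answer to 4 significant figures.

The first failure time is exponential with rate Σλ_i = 1/7610 + 1/2240 = 0.000577835 per hour.
E[min] = 1/Σλ = 1/0.000577835 = 1730.6 hours.

1731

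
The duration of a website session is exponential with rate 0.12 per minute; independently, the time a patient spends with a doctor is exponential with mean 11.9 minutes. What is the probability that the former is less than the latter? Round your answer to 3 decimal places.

0.588

λ_1 = 0.12, λ_2 = 1/11.9 = 0.0840336.
For independent exponentials, P(the former < the latter) = λ_1/(λ_1+λ_2) = 0.12/0.204034 ≈ 0.588.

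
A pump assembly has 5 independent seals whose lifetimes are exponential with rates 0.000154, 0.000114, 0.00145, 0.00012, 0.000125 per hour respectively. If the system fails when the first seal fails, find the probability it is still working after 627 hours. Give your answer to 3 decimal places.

0.292

The time to first failure is exponential with rate Σλ = 0.000154 + 0.000114 + 0.00145 + 0.00012 + 0.000125 = 0.001963.
P(min > 627) = e^(−0.001963·627) = e^(−1.2308) ≈ 0.292.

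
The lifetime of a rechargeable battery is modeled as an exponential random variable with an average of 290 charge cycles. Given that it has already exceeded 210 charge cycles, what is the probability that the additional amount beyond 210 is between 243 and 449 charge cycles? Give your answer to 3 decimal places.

0.220

The rate is λ = 1/290 = 0.00344828 per charge cycle.
Memoryless: the residual past 210 is again Exp(λ).
P(243 < residual < 449) = e^(−λ·243) − e^(−λ·449) = 0.43260 − 0.21261 ≈ 0.220.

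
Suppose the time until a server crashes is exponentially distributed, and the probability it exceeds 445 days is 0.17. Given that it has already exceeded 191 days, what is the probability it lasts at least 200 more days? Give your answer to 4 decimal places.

0.4510

From e^(−λ·445) = 0.17, λ = −ln(0.17)/445 = 0.00398193.
Memoryless: P(X > 191+200 | X > 191) = P(X > 200) = e^(−0.00398193·200) ≈ 0.4510.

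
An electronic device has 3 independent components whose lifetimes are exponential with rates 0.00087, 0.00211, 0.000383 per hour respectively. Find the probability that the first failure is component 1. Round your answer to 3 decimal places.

The time to first failure is exponential with rate Σλ = 0.00087 + 0.00211 + 0.000383 = 0.003363.
P(component 1 first) = λ_1/Σλ = 0.00087/0.003363 ≈ 0.259.

0.259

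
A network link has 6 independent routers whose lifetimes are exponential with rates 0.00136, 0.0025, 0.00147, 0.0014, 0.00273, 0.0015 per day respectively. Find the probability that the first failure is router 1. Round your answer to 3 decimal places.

0.124

The time to first failure is exponential with rate Σλ = 0.00136 + 0.0025 + 0.00147 + 0.0014 + 0.00273 + 0.0015 = 0.01096.
P(router 1 first) = λ_1/Σλ = 0.00136/0.01096 ≈ 0.124.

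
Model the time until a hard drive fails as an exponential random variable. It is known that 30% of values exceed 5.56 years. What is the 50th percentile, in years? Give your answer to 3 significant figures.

3.20

e^(−λ·5.56) = 0.30 ⇒ λ = −ln(0.30)/5.56 = 0.216542.
50th percentile: 1 − e^(−λt) = 0.5, t = −ln(0.5)/λ = 3.20098 years.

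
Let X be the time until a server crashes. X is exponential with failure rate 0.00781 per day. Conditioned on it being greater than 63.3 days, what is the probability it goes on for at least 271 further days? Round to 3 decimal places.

P(X > s+t | X > s) = e^(−λ(s+t))/e^(−λs) = e^(−λt), independent of s = 63.3.
P(X > 271) = e^(−2.1165) ≈ 0.120.

0.120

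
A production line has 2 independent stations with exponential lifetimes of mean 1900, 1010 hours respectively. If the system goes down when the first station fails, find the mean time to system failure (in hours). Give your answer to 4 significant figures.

659.5

The first failure time is exponential with rate Σλ_i = 1/1900 + 1/1010 = 0.00151641 per hour.
E[min] = 1/Σλ = 1/0.00151641 = 659.45 hours.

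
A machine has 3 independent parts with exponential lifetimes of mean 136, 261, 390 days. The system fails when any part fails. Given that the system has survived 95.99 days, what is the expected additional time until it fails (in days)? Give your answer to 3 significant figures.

First-failure rate Σλ = 1/136 + 1/261 + 1/390 = 0.0137485.
By memorylessness the expected residual is 1/Σλ = 72.7354 days, regardless of the 95.99 already elapsed.

72.7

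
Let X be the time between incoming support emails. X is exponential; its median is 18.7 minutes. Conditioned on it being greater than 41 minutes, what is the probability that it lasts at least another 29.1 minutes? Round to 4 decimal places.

For an exponential, median = ln(2)/λ, so λ = ln 2 / 18.7 = 0.0370667 per minute.
P(X > s+t | X > s) = e^(−λ(s+t))/e^(−λs) = e^(−λt), independent of s = 41.
P(X > 29.1) = e^(−1.0786) ≈ 0.3401.

0.3401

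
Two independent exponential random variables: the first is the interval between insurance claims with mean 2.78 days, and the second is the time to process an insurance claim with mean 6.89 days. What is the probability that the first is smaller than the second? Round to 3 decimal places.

λ_1 = 1/2.78 = 0.359712, λ_2 = 1/6.89 = 0.145138.
For independent exponentials, P(the first < the second) = λ_1/(λ_1+λ_2) = 0.359712/0.50485 ≈ 0.713.

0.713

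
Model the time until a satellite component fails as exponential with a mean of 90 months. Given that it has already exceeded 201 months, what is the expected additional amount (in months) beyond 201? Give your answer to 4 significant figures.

The rate is λ = 1/90 = 0.0111111 per month.
By memorylessness, the remaining amount past any threshold is again Exp(λ) with mean 1/λ = 90 months.

90.00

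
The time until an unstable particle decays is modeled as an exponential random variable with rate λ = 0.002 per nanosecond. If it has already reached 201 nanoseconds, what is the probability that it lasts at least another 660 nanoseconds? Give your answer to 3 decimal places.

0.267

P(X > s+t | X > s) = e^(−λ(s+t))/e^(−λs) = e^(−λt), independent of s = 201.
P(X > 660) = e^(−1.32) ≈ 0.267.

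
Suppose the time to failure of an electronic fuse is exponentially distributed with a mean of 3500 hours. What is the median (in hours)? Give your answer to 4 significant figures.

The rate is λ = 1/3500 = 0.000285714 per hour.
Set 1 − e^(−λt) = 0.5, so t = −ln(0.5)/λ = 0.69315/0.000285714 ≈ 2426.02 hours.

2426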